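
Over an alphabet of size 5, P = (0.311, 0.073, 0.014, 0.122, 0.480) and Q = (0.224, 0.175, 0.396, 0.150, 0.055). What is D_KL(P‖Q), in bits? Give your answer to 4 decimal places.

1.4515 bits

D(P‖Q) = Σ p·log₂(p/q).
  0.311·log₂(0.311/0.224) = 0.14723
  0.073·log₂(0.073/0.175) = -0.09208
  0.014·log₂(0.014/0.396) = -0.06751
  0.122·log₂(0.122/0.150) = -0.03637
  0.480·log₂(0.480/0.055) = 1.50025
D(P‖Q) = 1.4515 bits.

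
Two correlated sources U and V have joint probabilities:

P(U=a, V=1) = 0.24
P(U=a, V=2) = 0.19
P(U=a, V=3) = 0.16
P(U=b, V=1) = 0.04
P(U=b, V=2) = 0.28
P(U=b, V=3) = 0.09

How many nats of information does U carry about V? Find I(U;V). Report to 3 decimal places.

Marginals: p(U) = (0.5900, 0.4100), p(V) = (0.2800, 0.4700, 0.2500).
I(U;V) = H(U) + H(V) − H(U,V).
H(U) = 0.6769, H(V) = 1.0579, H(U,V) = 1.6532.
I(U;V) = 0.6769 + 1.0579 − 1.6532 = 0.082 nats.

0.082 nats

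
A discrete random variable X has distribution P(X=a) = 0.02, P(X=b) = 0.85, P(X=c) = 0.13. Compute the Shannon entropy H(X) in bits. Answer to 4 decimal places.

H(X) = −Σ p·log₂ p.
  −(0.02)·log₂(0.02) = 0.11288
  −(0.85)·log₂(0.85) = 0.19930
  −(0.13)·log₂(0.13) = 0.38264
Sum: 0.11288 + 0.19930 + 0.38264 = 0.6948 bits.

0.6948 bits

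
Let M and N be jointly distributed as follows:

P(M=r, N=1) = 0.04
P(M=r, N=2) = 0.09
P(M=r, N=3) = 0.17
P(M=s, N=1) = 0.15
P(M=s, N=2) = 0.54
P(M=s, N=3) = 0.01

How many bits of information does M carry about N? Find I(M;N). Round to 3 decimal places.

Marginals: p(M) = (0.3000, 0.7000), p(N) = (0.1900, 0.6300, 0.1800).
I(M;N) = H(M) + H(N) − H(M,N).
H(M) = 0.8813, H(N) = 1.3205, H(M,N) = 1.8900.
I(M;N) = 0.8813 + 1.3205 − 1.8900 = 0.312 bits.

0.312 bits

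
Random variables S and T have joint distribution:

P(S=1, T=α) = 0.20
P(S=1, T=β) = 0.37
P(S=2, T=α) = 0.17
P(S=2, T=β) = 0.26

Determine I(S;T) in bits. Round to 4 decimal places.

0.0015 bits

Marginals: p(S) = (0.5700, 0.4300), p(T) = (0.3700, 0.6300).
I(S;T) = Σ p(x,y)·log₂[p(x,y)/(p(x)p(y))].
  (1,α): 0.20·log₂(0.9483) = -0.01531
  (1,β): 0.37·log₂(1.0304) = 0.01596
  (2,α): 0.17·log₂(1.0685) = 0.01625
  (2,β): 0.26·log₂(0.9598) = -0.01540
Sum = 0.0015 bits.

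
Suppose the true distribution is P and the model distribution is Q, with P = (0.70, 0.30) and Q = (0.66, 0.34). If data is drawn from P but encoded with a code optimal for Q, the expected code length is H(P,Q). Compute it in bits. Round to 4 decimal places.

0.8865 bits

H(P,Q) = −Σ p·log₂ q.
  −0.70·log₂(0.66) = 0.41962
  −0.30·log₂(0.34) = 0.46692
H(P,Q) = 0.8865 bits.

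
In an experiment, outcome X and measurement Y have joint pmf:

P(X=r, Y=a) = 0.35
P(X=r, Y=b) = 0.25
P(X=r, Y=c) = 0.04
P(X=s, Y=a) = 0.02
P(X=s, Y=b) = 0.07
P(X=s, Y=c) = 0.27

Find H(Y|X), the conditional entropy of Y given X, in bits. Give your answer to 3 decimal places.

1.165 bits

Marginals: p(X) = (0.6400, 0.3600), p(Y) = (0.3700, 0.3200, 0.3100).
H(Y|X) = Σ p(X) · H(Y|X=·).
  X=r: p=0.6400, H(Y|X=r) = 1.2559
  X=s: p=0.3600, H(Y|X=s) = 1.0023
Weighted sum = 1.165 bits.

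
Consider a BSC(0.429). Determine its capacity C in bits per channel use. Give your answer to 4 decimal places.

Binary symmetric channel: C = 1 − h₂(ε) where h₂ is the binary entropy function.
h₂(0.429) = −0.429·log₂0.429 − 0.571·log₂0.571 = 0.9854.
C = 1 − 0.9854 = 0.0146 bits per channel use.

0.0146 bits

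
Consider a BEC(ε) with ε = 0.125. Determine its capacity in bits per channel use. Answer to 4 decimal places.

Binary erasure channel: capacity C = 1 − ε.
C = 1 − 0.125 = 0.8750 bits per channel use.

0.8750 bits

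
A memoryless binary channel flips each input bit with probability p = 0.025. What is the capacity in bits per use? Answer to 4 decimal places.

Binary symmetric channel: C = 1 − h₂(ε) where h₂ is the binary entropy function.
h₂(0.025) = −0.025·log₂0.025 − 0.975·log₂0.975 = 0.1687.
C = 1 − 0.1687 = 0.8313 bits per channel use.

0.8313 bits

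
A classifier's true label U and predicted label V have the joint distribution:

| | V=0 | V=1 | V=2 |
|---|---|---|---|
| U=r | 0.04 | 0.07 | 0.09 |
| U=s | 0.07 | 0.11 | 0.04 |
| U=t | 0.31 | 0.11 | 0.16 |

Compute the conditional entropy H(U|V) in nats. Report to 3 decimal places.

0.906 nats

Marginals: p(U) = (0.2000, 0.2200, 0.5800), p(V) = (0.4200, 0.2900, 0.2900).
H(U|V) = Σ p(V) · H(U|V=·).
  V=0: p=0.4200, H(U|V=0) = 0.7467
  V=1: p=0.2900, H(U|V=1) = 1.0785
  V=2: p=0.2900, H(U|V=2) = 0.9645
Weighted sum = 0.906 nats.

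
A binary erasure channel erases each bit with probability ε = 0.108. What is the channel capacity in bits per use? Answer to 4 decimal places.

0.8920 bits

Binary erasure channel: capacity C = 1 − ε.
C = 1 − 0.108 = 0.8920 bits per channel use.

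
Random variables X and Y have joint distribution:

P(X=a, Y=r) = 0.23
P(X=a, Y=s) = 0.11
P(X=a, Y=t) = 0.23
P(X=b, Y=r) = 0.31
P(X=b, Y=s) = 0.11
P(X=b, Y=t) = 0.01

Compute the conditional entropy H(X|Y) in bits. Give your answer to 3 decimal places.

0.811 bits

Chain rule: H(X|Y) = H(X,Y) − H(Y).
Marginals: p(X) = (0.5700, 0.4300), p(Y) = (0.5400, 0.2200, 0.2400).
H(X,Y) = 2.2661 bits; H(Y) = 1.4548 bits.
H(X|Y) = 2.2661 − 1.4548 = 0.811 bits.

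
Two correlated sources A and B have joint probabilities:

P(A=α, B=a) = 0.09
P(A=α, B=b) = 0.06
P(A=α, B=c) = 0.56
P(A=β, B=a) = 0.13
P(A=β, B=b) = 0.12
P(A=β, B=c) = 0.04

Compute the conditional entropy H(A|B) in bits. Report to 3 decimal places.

0.592 bits

Chain rule: H(A|B) = H(A,B) − H(B).
Marginals: p(A) = (0.7100, 0.2900), p(B) = (0.2200, 0.1800, 0.6000).
H(A,B) = 1.9601 bits; H(B) = 1.3681 bits.
H(A|B) = 1.9601 − 1.3681 = 0.592 bits.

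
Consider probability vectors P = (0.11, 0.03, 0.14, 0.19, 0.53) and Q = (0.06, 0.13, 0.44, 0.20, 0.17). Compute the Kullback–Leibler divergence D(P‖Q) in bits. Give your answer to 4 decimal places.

0.6568 bits

D(P‖Q) = Σ p·log₂(p/q).
  0.11·log₂(0.11/0.06) = 0.09619
  0.03·log₂(0.03/0.13) = -0.06346
  0.14·log₂(0.14/0.44) = -0.23129
  0.19·log₂(0.19/0.20) = -0.01406
  0.53·log₂(0.53/0.17) = 0.86944
D(P‖Q) = 0.6568 bits.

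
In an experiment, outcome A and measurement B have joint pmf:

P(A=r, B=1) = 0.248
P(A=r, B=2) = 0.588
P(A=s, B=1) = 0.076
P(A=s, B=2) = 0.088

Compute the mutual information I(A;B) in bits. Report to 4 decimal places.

0.0120 bits

Marginals: p(A) = (0.8360, 0.1640), p(B) = (0.3240, 0.6760).
I(A;B) = Σ p(x,y)·log₂[p(x,y)/(p(x)p(y))].
  (r,1): 0.248·log₂(0.9156) = -0.03155
  (r,2): 0.588·log₂(1.0405) = 0.03364
  (s,1): 0.076·log₂(1.4303) = 0.03924
  (s,2): 0.088·log₂(0.7938) = -0.02932
Sum = 0.0120 bits.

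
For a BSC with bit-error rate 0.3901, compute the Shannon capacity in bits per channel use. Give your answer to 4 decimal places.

0.0351 bits

Binary symmetric channel: C = 1 − h₂(ε) where h₂ is the binary entropy function.
h₂(0.3901) = −0.3901·log₂0.3901 − 0.6099·log₂0.6099 = 0.9649.
C = 1 − 0.9649 = 0.0351 bits per channel use.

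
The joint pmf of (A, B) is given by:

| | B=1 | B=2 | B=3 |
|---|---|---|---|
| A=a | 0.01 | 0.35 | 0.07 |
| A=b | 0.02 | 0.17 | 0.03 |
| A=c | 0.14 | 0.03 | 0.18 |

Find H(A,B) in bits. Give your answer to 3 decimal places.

H(A,B) = −Σ p(x,y)·log₂ p(x,y) over all 9 cells.
  cell (a,1): −0.01·log₂0.01 = 0.0664
  cell (a,2): −0.35·log₂0.35 = 0.5301
  cell (a,3): −0.07·log₂0.07 = 0.2686
  cell (b,1): −0.02·log₂0.02 = 0.1129
  cell (b,2): −0.17·log₂0.17 = 0.4346
  cell (b,3): −0.03·log₂0.03 = 0.1518
  cell (c,1): −0.14·log₂0.14 = 0.3971
  cell (c,2): −0.03·log₂0.03 = 0.1518
  cell (c,3): −0.18·log₂0.18 = 0.4453
Sum = 2.559 bits.

2.559 bits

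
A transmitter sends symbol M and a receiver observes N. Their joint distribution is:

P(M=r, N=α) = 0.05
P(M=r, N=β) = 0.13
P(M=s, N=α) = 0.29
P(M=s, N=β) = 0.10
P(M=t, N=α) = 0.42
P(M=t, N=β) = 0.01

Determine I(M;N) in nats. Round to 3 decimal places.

Marginals: p(M) = (0.1800, 0.3900, 0.4300), p(N) = (0.7600, 0.2400).
I(M;N) = H(M) + H(N) − H(M,N).
H(M) = 1.0388, H(N) = 0.5511, H(M,N) = 1.4147.
I(M;N) = 1.0388 + 0.5511 − 1.4147 = 0.175 nats.

0.175 nats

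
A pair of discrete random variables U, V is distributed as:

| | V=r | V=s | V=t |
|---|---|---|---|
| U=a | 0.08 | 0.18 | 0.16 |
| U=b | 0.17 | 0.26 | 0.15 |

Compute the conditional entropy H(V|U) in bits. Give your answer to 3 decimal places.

Marginals: p(U) = (0.4200, 0.5800), p(V) = (0.2500, 0.4400, 0.3100).
H(V|U) = Σ p(U) · H(V|U=·).
  U=a: p=0.4200, H(V|U=a) = 1.5100
  U=b: p=0.5800, H(V|U=b) = 1.5424
Weighted sum = 1.529 bits.

1.529 bits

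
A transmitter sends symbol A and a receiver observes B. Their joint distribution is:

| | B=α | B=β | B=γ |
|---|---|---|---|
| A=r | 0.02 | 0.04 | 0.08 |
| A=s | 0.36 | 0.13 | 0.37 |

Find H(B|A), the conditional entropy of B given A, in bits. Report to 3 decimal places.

Chain rule: H(B|A) = H(A,B) − H(A).
Marginals: p(A) = (0.1400, 0.8600), p(B) = (0.3800, 0.1700, 0.4500).
H(A,B) = 2.0341 bits; H(A) = 0.5842 bits.
H(B|A) = 2.0341 − 0.5842 = 1.450 bits.

1.450 bits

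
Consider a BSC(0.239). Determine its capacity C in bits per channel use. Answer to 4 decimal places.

Binary symmetric channel: C = 1 − h₂(ε) where h₂ is the binary entropy function.
h₂(0.239) = −0.239·log₂0.239 − 0.761·log₂0.761 = 0.7934.
C = 1 − 0.7934 = 0.2066 bits per channel use.

0.2066 bits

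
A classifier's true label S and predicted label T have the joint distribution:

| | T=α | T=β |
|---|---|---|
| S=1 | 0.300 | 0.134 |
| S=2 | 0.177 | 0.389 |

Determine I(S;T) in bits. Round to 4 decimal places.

0.1042 bits

Marginals: p(S) = (0.4340, 0.5660), p(T) = (0.4770, 0.5230).
I(S;T) = H(S) + H(T) − H(S,T).
H(S) = 0.9874, H(T) = 0.9985, H(S,T) = 1.8817.
I(S;T) = 0.9874 + 0.9985 − 1.8817 = 0.1042 bits.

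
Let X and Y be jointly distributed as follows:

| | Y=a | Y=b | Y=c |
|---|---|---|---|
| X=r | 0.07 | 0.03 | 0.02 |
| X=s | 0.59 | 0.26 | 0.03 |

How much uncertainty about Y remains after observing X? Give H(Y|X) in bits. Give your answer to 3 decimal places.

1.110 bits

Marginals: p(X) = (0.1200, 0.8800), p(Y) = (0.6600, 0.2900, 0.0500).
H(Y|X) = Σ p(X) · H(Y|X=·).
  X=r: p=0.1200, H(Y|X=r) = 1.3844
  X=s: p=0.8800, H(Y|X=s) = 1.0726
Weighted sum = 1.110 bits.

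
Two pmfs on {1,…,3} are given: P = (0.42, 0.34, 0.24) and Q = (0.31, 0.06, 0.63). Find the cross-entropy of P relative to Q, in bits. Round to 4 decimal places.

H(P,Q) = −Σ p·log₂ q.
  −0.42·log₂(0.31) = 0.70966
  −0.34·log₂(0.06) = 1.38002
  −0.24·log₂(0.63) = 0.15998
H(P,Q) = 2.2497 bits.

2.2497 bits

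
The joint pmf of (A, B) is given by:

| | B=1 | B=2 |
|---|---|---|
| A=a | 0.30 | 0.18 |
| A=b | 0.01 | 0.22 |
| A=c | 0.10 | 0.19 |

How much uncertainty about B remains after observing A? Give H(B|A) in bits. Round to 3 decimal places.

0.787 bits

Marginals: p(A) = (0.4800, 0.2300, 0.2900), p(B) = (0.4100, 0.5900).
H(B|A) = Σ p(A) · H(B|A=·).
  A=a: p=0.4800, H(B|A=a) = 0.9544
  A=b: p=0.2300, H(B|A=b) = 0.2580
  A=c: p=0.2900, H(B|A=c) = 0.9294
Weighted sum = 0.787 bits.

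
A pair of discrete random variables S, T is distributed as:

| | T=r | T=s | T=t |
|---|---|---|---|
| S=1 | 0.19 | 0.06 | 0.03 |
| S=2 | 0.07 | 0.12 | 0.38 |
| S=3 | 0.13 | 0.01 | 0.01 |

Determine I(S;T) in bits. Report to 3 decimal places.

Marginals: p(S) = (0.2800, 0.5700, 0.1500), p(T) = (0.3900, 0.1900, 0.4200).
I(S;T) = Σ p(x,y)·log₂[p(x,y)/(p(x)p(y))].
  (1,r): 0.19·log₂(1.7399) = 0.1518
  (1,s): 0.06·log₂(1.1278) = 0.0104
  (1,t): 0.03·log₂(0.2551) = -0.0591
  (2,r): 0.07·log₂(0.3149) = -0.1167
  (2,s): 0.12·log₂(1.1080) = 0.0178
  (2,t): 0.38·log₂(1.5873) = 0.2533
  (3,r): 0.13·log₂(2.2222) = 0.1498
  (3,s): 0.01·log₂(0.3509) = -0.0151
  (3,t): 0.01·log₂(0.1587) = -0.0266
Sum = 0.366 bits.

0.366 bits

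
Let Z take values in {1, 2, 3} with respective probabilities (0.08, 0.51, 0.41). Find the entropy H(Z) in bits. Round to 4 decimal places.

1.3143 bits

H(Z) = −Σ p·log₂ p.
  −(0.08)·log₂(0.08) = 0.29151
  −(0.51)·log₂(0.51) = 0.49543
  −(0.41)·log₂(0.41) = 0.52738
Sum: 0.29151 + 0.49543 + 0.52738 = 1.3143 bits.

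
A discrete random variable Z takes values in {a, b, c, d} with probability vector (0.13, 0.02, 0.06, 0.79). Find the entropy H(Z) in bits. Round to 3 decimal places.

1.008 bits

H(Z) = −Σ p·log₂ p.
  −(0.13)·log₂(0.13) = 0.3826
  −(0.02)·log₂(0.02) = 0.1129
  −(0.06)·log₂(0.06) = 0.2435
  −(0.79)·log₂(0.79) = 0.2687
Sum: 0.3826 + 0.1129 + 0.2435 + 0.2687 = 1.008 bits.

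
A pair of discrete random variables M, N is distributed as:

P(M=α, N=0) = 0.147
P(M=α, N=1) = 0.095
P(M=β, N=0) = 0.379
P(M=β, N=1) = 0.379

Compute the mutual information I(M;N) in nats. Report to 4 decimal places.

Marginals: p(M) = (0.2420, 0.7580), p(N) = (0.5260, 0.4740).
I(M;N) = H(M) + H(N) − H(M,N).
H(M) = 0.5534, H(N) = 0.6918, H(M,N) = 1.2409.
I(M;N) = 0.5534 + 0.6918 − 1.2409 = 0.0043 nats.

0.0043 nats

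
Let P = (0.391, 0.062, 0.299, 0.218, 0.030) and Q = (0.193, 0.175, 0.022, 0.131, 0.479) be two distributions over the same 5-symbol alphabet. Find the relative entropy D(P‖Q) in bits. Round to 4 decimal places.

1.4713 bits

D(P‖Q) = Σ p·log₂(p/q).
  0.391·log₂(0.391/0.193) = 0.39826
  0.062·log₂(0.062/0.175) = -0.09281
  0.299·log₂(0.299/0.022) = 1.12561
  0.218·log₂(0.218/0.131) = 0.16018
  0.030·log₂(0.030/0.479) = -0.11991
D(P‖Q) = 1.4713 bits.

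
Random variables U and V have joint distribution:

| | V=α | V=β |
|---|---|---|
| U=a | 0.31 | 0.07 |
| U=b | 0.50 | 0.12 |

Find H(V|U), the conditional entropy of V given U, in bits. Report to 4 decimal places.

Marginals: p(U) = (0.3800, 0.6200), p(V) = (0.8100, 0.1900).
H(V|U) = Σ p(U) · H(V|U=·).
  U=a: p=0.3800, H(V|U=a) = 0.6892
  U=b: p=0.6200, H(V|U=b) = 0.7088
Weighted sum = 0.7014 bits.

0.7014 bits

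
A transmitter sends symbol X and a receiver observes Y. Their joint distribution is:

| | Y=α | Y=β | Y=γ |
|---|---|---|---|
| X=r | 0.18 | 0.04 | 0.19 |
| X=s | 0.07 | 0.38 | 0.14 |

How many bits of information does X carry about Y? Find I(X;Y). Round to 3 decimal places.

0.248 bits

Marginals: p(X) = (0.4100, 0.5900), p(Y) = (0.2500, 0.4200, 0.3300).
I(X;Y) = H(X) + H(Y) − H(X,Y).
H(X) = 0.9765, H(Y) = 1.5535, H(X,Y) = 2.2824.
I(X;Y) = 0.9765 + 1.5535 − 2.2824 = 0.248 bits.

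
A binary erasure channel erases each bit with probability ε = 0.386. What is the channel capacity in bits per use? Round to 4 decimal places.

0.6140 bits

Binary erasure channel: capacity C = 1 − ε.
C = 1 − 0.386 = 0.6140 bits per channel use.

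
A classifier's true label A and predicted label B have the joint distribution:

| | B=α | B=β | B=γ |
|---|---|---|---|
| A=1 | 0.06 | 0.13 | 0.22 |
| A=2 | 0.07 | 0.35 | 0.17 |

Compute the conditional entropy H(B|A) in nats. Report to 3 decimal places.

0.945 nats

Marginals: p(A) = (0.4100, 0.5900), p(B) = (0.1300, 0.4800, 0.3900).
H(B|A) = Σ p(A) · H(B|A=·).
  A=1: p=0.4100, H(B|A=1) = 0.9795
  A=2: p=0.5900, H(B|A=2) = 0.9212
Weighted sum = 0.945 nats.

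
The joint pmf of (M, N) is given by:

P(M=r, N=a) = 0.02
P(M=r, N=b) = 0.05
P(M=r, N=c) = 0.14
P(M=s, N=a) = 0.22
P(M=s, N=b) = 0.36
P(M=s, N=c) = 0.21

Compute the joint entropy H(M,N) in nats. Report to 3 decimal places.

1.532 nats

H(M,N) = −Σ p(x,y)·ln p(x,y) over all 6 cells.
  cell (r,a): −0.02·ln0.02 = 0.0782
  cell (r,b): −0.05·ln0.05 = 0.1498
  cell (r,c): −0.14·ln0.14 = 0.2753
  cell (s,a): −0.22·ln0.22 = 0.3331
  cell (s,b): −0.36·ln0.36 = 0.3678
  cell (s,c): −0.21·ln0.21 = 0.3277
Sum = 1.532 nats.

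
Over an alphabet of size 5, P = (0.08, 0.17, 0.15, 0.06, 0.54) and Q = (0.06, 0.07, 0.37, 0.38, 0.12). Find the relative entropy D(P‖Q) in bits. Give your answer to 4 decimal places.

1.0674 bits

D(P‖Q) = Σ p·log₂(p/q).
  0.08·log₂(0.08/0.06) = 0.03320
  0.17·log₂(0.17/0.07) = 0.21762
  0.15·log₂(0.15/0.37) = -0.19538
  0.06·log₂(0.06/0.38) = -0.15978
  0.54·log₂(0.54/0.12) = 1.17176
D(P‖Q) = 1.0674 bits.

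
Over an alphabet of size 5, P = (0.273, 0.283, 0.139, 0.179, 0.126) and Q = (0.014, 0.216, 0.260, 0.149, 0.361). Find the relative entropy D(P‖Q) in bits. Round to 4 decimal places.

D(P‖Q) = Σ p·log₂(p/q).
  0.273·log₂(0.273/0.014) = 1.16991
  0.283·log₂(0.283/0.216) = 0.11031
  0.139·log₂(0.139/0.260) = -0.12558
  0.179·log₂(0.179/0.149) = 0.04737
  0.126·log₂(0.126/0.361) = -0.19134
D(P‖Q) = 1.0107 bits.

1.0107 bits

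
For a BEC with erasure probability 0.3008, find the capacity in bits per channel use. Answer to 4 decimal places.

0.6992 bits

Binary erasure channel: capacity C = 1 − ε.
C = 1 − 0.3008 = 0.6992 bits per channel use.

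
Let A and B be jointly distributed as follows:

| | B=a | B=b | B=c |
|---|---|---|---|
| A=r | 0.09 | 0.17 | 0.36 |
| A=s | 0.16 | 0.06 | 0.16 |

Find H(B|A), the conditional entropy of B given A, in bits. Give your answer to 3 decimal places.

Marginals: p(A) = (0.6200, 0.3800), p(B) = (0.2500, 0.2300, 0.5200).
H(B|A) = Σ p(A) · H(B|A=·).
  A=r: p=0.6200, H(B|A=r) = 1.3714
  A=s: p=0.3800, H(B|A=s) = 1.4714
Weighted sum = 1.409 bits.

1.409 bits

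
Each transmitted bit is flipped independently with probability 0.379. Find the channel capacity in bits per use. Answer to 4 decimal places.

Binary symmetric channel: C = 1 − h₂(ε) where h₂ is the binary entropy function.
h₂(0.379) = −0.379·log₂0.379 − 0.621·log₂0.621 = 0.9573.
C = 1 − 0.9573 = 0.0427 bits per channel use.

0.0427 bits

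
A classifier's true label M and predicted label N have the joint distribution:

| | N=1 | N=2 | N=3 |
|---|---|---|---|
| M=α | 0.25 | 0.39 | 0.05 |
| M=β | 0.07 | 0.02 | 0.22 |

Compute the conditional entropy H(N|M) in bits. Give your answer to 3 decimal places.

Chain rule: H(N|M) = H(M,N) − H(M).
Marginals: p(M) = (0.6900, 0.3100), p(N) = (0.3200, 0.4100, 0.2700).
H(M,N) = 2.1079 bits; H(M) = 0.8932 bits.
H(N|M) = 2.1079 − 0.8932 = 1.215 bits.

1.215 bits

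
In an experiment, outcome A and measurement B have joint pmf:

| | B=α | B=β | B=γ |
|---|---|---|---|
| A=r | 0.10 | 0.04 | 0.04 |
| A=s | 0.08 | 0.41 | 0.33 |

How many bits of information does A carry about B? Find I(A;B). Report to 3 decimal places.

Marginals: p(A) = (0.1800, 0.8200), p(B) = (0.1800, 0.4500, 0.3700).
I(A;B) = H(A) + H(B) − H(A,B).
H(A) = 0.6801, H(B) = 1.4944, H(A,B) = 2.0504.
I(A;B) = 0.6801 + 1.4944 − 2.0504 = 0.124 bits.

0.124 bits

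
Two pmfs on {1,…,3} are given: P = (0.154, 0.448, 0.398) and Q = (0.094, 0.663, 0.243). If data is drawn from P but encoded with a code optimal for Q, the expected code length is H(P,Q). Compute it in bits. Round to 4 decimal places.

H(P,Q) = −Σ p·log₂ q.
  −0.154·log₂(0.094) = 0.52532
  −0.448·log₂(0.663) = 0.26563
  −0.398·log₂(0.243) = 0.81231
H(P,Q) = 1.6033 bits.

1.6033 bits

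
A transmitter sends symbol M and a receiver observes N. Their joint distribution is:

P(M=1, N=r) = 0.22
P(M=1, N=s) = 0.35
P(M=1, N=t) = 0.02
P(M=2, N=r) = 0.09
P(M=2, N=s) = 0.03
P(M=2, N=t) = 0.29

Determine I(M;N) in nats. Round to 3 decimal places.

Marginals: p(M) = (0.5900, 0.4100), p(N) = (0.3100, 0.3800, 0.3100).
I(M;N) = Σ p(x,y)·ln[p(x,y)/(p(x)p(y))].
  (1,r): 0.22·ln(1.2028) = 0.0406
  (1,s): 0.35·ln(1.5611) = 0.1559
  (1,t): 0.02·ln(0.1093) = -0.0443
  (2,r): 0.09·ln(0.7081) = -0.0311
  (2,s): 0.03·ln(0.1926) = -0.0494
  (2,t): 0.29·ln(2.2817) = 0.2392
Sum = 0.311 nats.

0.311 nats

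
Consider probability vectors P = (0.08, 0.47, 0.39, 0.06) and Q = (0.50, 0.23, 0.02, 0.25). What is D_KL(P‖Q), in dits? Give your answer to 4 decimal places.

0.5481 dits

D(P‖Q) = Σ p·log₁₀(p/q).
  0.08·log₁₀(0.08/0.50) = -0.06367
  0.47·log₁₀(0.47/0.23) = 0.14587
  0.39·log₁₀(0.39/0.02) = 0.50311
  0.06·log₁₀(0.06/0.25) = -0.03719
D(P‖Q) = 0.5481 dits.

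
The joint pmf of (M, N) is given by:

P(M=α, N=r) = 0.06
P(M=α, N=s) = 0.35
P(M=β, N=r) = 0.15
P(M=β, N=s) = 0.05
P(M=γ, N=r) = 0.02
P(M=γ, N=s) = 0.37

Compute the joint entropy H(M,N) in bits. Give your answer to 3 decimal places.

H(M,N) = −Σ p(x,y)·log₂ p(x,y) over all 6 cells.
  cell (α,r): −0.06·log₂0.06 = 0.2435
  cell (α,s): −0.35·log₂0.35 = 0.5301
  cell (β,r): −0.15·log₂0.15 = 0.4105
  cell (β,s): −0.05·log₂0.05 = 0.2161
  cell (γ,r): −0.02·log₂0.02 = 0.1129
  cell (γ,s): −0.37·log₂0.37 = 0.5307
Sum = 2.044 bits.

2.044 bits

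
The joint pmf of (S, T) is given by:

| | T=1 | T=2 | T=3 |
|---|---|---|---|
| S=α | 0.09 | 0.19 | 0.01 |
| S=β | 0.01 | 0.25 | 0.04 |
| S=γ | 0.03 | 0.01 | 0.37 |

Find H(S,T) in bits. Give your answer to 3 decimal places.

2.335 bits

H(S,T) = −Σ p(x,y)·log₂ p(x,y) over all 9 cells.
  cell (α,1): −0.09·log₂0.09 = 0.3127
  cell (α,2): −0.19·log₂0.19 = 0.4552
  cell (α,3): −0.01·log₂0.01 = 0.0664
  cell (β,1): −0.01·log₂0.01 = 0.0664
  cell (β,2): −0.25·log₂0.25 = 0.5000
  cell (β,3): −0.04·log₂0.04 = 0.1858
  cell (γ,1): −0.03·log₂0.03 = 0.1518
  cell (γ,2): −0.01·log₂0.01 = 0.0664
  cell (γ,3): −0.37·log₂0.37 = 0.5307
Sum = 2.335 bits.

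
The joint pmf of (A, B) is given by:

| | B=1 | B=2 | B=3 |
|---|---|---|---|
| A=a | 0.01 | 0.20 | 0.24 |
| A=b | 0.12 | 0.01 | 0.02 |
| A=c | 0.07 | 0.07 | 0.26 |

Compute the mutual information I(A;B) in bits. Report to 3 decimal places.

0.313 bits

Marginals: p(A) = (0.4500, 0.1500, 0.4000), p(B) = (0.2000, 0.2800, 0.5200).
I(A;B) = Σ p(x,y)·log₂[p(x,y)/(p(x)p(y))].
  (a,1): 0.01·log₂(0.1111) = -0.0317
  (a,2): 0.20·log₂(1.5873) = 0.1333
  (a,3): 0.24·log₂(1.0256) = 0.0088
  (b,1): 0.12·log₂(4.0000) = 0.2400
  (b,2): 0.01·log₂(0.2381) = -0.0207
  (b,3): 0.02·log₂(0.2564) = -0.0393
  (c,1): 0.07·log₂(0.8750) = -0.0135
  (c,2): 0.07·log₂(0.6250) = -0.0475
  (c,3): 0.26·log₂(1.2500) = 0.0837
Sum = 0.313 bits.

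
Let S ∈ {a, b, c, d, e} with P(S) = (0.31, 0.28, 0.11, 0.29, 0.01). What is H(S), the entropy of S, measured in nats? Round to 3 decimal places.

1.367 nats

H(S) = −Σ p·ln p.
  −(0.31)·ln(0.31) = 0.3631
  −(0.28)·ln(0.28) = 0.3564
  −(0.11)·ln(0.11) = 0.2428
  −(0.29)·ln(0.29) = 0.3590
  −(0.01)·ln(0.01) = 0.0461
Sum: 0.3631 + 0.3564 + 0.2428 + 0.3590 + 0.0461 = 1.367 nats.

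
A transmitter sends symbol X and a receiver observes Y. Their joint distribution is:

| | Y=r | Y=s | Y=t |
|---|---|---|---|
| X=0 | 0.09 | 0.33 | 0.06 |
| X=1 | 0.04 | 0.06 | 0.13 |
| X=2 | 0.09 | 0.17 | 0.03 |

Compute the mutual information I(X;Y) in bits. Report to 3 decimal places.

0.148 bits

Marginals: p(X) = (0.4800, 0.2300, 0.2900), p(Y) = (0.2200, 0.5600, 0.2200).
I(X;Y) = H(X) + H(Y) − H(X,Y).
H(X) = 1.5138, H(Y) = 1.4296, H(X,Y) = 2.7949.
I(X;Y) = 1.5138 + 1.4296 − 2.7949 = 0.148 bits.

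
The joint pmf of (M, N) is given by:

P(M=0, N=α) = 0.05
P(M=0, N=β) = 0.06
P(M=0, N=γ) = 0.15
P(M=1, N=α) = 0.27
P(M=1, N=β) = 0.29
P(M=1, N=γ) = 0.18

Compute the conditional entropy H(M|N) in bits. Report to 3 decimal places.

Chain rule: H(M|N) = H(M,N) − H(N).
Marginals: p(M) = (0.2600, 0.7400), p(N) = (0.3200, 0.3500, 0.3300).
H(M,N) = 2.3434 bits; H(N) = 1.5840 bits.
H(M|N) = 2.3434 − 1.5840 = 0.759 bits.

0.759 bits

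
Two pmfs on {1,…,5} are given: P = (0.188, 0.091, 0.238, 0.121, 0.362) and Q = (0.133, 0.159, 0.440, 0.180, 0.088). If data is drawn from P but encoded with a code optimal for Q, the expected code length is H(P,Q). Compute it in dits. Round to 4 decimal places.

0.7945 dits

H(P,Q) = −Σ p·log₁₀ q.
  −0.188·log₁₀(0.133) = 0.16472
  −0.091·log₁₀(0.159) = 0.07267
  −0.238·log₁₀(0.440) = 0.08486
  −0.121·log₁₀(0.180) = 0.09011
  −0.362·log₁₀(0.088) = 0.38210
H(P,Q) = 0.7945 dits.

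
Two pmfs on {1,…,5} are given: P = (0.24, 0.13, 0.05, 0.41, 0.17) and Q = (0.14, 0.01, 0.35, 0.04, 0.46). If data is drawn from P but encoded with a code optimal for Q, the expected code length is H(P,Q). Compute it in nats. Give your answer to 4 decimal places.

2.5748 nats

H(P,Q) = −Σ p·ln q.
  −0.24·ln(0.14) = 0.47187
  −0.13·ln(0.01) = 0.59867
  −0.05·ln(0.35) = 0.05249
  −0.41·ln(0.04) = 1.31974
  −0.17·ln(0.46) = 0.13201
H(P,Q) = 2.5748 nats.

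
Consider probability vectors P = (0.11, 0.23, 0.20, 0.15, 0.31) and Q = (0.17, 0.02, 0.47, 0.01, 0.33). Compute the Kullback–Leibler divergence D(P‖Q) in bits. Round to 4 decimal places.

1.0529 bits

D(P‖Q) = Σ p·log₂(p/q).
  0.11·log₂(0.11/0.17) = -0.06908
  0.23·log₂(0.23/0.02) = 0.81042
  0.20·log₂(0.20/0.47) = -0.24653
  0.15·log₂(0.15/0.01) = 0.58603
  0.31·log₂(0.31/0.33) = -0.02796
D(P‖Q) = 1.0529 bits.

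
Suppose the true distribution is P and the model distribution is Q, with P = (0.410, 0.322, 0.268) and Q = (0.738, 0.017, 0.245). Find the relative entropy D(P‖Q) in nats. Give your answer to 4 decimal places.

D(P‖Q) = Σ p·ln(p/q).
  0.410·ln(0.410/0.738) = -0.24099
  0.322·ln(0.322/0.017) = 0.94711
  0.268·ln(0.268/0.245) = 0.02405
D(P‖Q) = 0.7302 nats.

0.7302 nats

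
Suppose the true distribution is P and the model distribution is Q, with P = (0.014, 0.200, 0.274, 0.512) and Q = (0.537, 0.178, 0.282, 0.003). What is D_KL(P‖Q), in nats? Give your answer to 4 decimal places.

D(P‖Q) = Σ p·ln(p/q).
  0.014·ln(0.014/0.537) = -0.05106
  0.200·ln(0.200/0.178) = 0.02331
  0.274·ln(0.274/0.282) = -0.00789
  0.512·ln(0.512/0.003) = 2.63153
D(P‖Q) = 2.5959 nats.

2.5959 nats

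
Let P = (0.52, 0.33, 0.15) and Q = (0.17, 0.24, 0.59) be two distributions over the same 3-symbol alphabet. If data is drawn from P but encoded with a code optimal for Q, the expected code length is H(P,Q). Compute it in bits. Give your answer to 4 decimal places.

2.1229 bits

H(P,Q) = −Σ p·log₂ q.
  −0.52·log₂(0.17) = 1.32932
  −0.33·log₂(0.24) = 0.67943
  −0.15·log₂(0.59) = 0.11418
H(P,Q) = 2.1229 bits.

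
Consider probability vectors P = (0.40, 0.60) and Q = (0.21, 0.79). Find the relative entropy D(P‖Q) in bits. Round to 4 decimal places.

0.1337 bits

D(P‖Q) = Σ p·log₂(p/q).
  0.40·log₂(0.40/0.21) = 0.37184
  0.60·log₂(0.60/0.79) = -0.23813
D(P‖Q) = 0.1337 bits.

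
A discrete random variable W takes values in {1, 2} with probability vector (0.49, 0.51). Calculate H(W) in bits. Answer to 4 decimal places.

0.9997 bits

H(W) = −Σ p·log₂ p.
  −(0.49)·log₂(0.49) = 0.50428
  −(0.51)·log₂(0.51) = 0.49543
Sum: 0.50428 + 0.49543 = 0.9997 bits.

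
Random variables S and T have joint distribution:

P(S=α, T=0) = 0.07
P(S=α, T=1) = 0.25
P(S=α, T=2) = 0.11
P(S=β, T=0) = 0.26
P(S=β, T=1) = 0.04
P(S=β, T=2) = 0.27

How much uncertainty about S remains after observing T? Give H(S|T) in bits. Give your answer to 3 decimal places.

Chain rule: H(S|T) = H(S,T) − H(T).
Marginals: p(S) = (0.4300, 0.5700), p(T) = (0.3300, 0.2900, 0.3800).
H(S,T) = 2.3199 bits; H(T) = 1.5762 bits.
H(S|T) = 2.3199 − 1.5762 = 0.744 bits.

0.744 bits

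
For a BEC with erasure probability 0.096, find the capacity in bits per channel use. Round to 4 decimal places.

Binary erasure channel: capacity C = 1 − ε.
C = 1 − 0.096 = 0.9040 bits per channel use.

0.9040 bits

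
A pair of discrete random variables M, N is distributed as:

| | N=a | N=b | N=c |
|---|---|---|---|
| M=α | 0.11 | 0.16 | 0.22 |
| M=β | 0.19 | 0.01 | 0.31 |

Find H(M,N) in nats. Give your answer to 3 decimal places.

H(M,N) = −Σ p(x,y)·ln p(x,y) over all 6 cells.
  cell (α,a): −0.11·ln0.11 = 0.2428
  cell (α,b): −0.16·ln0.16 = 0.2932
  cell (α,c): −0.22·ln0.22 = 0.3331
  cell (β,a): −0.19·ln0.19 = 0.3155
  cell (β,b): −0.01·ln0.01 = 0.0461
  cell (β,c): −0.31·ln0.31 = 0.3631
Sum = 1.594 nats.

1.594 nats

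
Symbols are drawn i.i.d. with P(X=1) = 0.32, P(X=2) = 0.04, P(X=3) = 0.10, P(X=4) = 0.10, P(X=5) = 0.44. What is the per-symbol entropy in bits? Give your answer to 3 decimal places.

H(X) = −Σ p·log₂ p.
  −(0.32)·log₂(0.32) = 0.5260
  −(0.04)·log₂(0.04) = 0.1858
  −(0.10)·log₂(0.10) = 0.3322
  −(0.10)·log₂(0.10) = 0.3322
  −(0.44)·log₂(0.44) = 0.5211
Sum: 0.5260 + 0.1858 + 0.3322 + 0.3322 + 0.5211 = 1.897 bits.

1.897 bits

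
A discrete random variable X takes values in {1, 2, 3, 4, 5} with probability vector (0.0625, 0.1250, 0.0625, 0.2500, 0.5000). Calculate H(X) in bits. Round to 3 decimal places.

1.875 bits

H(X) = −Σ p·log₂ p.
  −(0.0625)·log₂(0.0625) = 0.2500
  −(0.1250)·log₂(0.1250) = 0.3750
  −(0.0625)·log₂(0.0625) = 0.2500
  −(0.2500)·log₂(0.2500) = 0.5000
  −(0.5000)·log₂(0.5000) = 0.5000
Sum: 0.2500 + 0.3750 + 0.2500 + 0.5000 + 0.5000 = 1.875 bits.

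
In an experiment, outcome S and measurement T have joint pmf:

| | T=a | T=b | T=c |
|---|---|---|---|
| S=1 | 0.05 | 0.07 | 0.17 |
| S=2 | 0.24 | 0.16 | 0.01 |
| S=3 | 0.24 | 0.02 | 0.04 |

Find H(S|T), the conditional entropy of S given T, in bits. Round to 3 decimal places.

Marginals: p(S) = (0.2900, 0.4100, 0.3000), p(T) = (0.5300, 0.2500, 0.2200).
H(S|T) = Σ p(T) · H(S|T=·).
  T=a: p=0.5300, H(S|T=a) = 1.3565
  T=b: p=0.2500, H(S|T=b) = 1.2178
  T=c: p=0.2200, H(S|T=c) = 0.9373
Weighted sum = 1.230 bits.

1.230 bits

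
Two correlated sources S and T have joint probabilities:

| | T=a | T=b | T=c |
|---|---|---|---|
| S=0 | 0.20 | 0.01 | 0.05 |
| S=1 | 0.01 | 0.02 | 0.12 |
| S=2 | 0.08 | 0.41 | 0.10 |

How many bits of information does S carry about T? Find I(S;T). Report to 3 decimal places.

Marginals: p(S) = (0.2600, 0.1500, 0.5900), p(T) = (0.2900, 0.4400, 0.2700).
I(S;T) = Σ p(x,y)·log₂[p(x,y)/(p(x)p(y))].
  (0,a): 0.20·log₂(2.6525) = 0.2815
  (0,b): 0.01·log₂(0.0874) = -0.0352
  (0,c): 0.05·log₂(0.7123) = -0.0245
  (1,a): 0.01·log₂(0.2299) = -0.0212
  (1,b): 0.02·log₂(0.3030) = -0.0344
  (1,c): 0.12·log₂(2.9630) = 0.1880
  (2,a): 0.08·log₂(0.4676) = -0.0877
  (2,b): 0.41·log₂(1.5794) = 0.2703
  (2,c): 0.10·log₂(0.6277) = -0.0672
Sum = 0.470 bits.

0.470 bits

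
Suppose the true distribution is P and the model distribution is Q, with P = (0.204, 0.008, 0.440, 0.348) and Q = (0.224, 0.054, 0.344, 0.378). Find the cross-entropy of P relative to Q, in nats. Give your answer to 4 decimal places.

1.1366 nats

H(P,Q) = −Σ p·ln q.
  −0.204·ln(0.224) = 0.30521
  −0.008·ln(0.054) = 0.02335
  −0.440·ln(0.344) = 0.46953
  −0.348·ln(0.378) = 0.33856
H(P,Q) = 1.1366 nats.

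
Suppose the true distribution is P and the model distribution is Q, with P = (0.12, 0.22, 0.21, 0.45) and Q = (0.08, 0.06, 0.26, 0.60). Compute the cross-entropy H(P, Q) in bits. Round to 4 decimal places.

H(P,Q) = −Σ p·log₂ q.
  −0.12·log₂(0.08) = 0.43726
  −0.22·log₂(0.06) = 0.89296
  −0.21·log₂(0.26) = 0.40812
  −0.45·log₂(0.60) = 0.33163
H(P,Q) = 2.0700 bits.

2.0700 bits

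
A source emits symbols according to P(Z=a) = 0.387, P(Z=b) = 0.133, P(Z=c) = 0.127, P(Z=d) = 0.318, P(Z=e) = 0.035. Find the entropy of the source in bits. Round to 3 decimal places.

H(Z) = −Σ p·log₂ p.
  −(0.387)·log₂(0.387) = 0.5300
  −(0.133)·log₂(0.133) = 0.3871
  −(0.127)·log₂(0.127) = 0.3781
  −(0.318)·log₂(0.318) = 0.5256
  −(0.035)·log₂(0.035) = 0.1693
Sum: 0.5300 + 0.3871 + 0.3781 + 0.5256 + 0.1693 = 1.990 bits.

1.990 bits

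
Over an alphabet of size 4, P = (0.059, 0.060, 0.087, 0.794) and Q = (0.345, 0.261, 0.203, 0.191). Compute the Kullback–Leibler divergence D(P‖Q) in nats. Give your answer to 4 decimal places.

0.8652 nats

D(P‖Q) = Σ p·ln(p/q).
  0.059·ln(0.059/0.345) = -0.10419
  0.060·ln(0.060/0.261) = -0.08821
  0.087·ln(0.087/0.203) = -0.07371
  0.794·ln(0.794/0.191) = 1.13130
D(P‖Q) = 0.8652 nats.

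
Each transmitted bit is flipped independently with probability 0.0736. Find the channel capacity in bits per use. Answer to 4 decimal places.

0.6208 bits

Binary symmetric channel: C = 1 − h₂(ε) where h₂ is the binary entropy function.
h₂(0.0736) = −0.0736·log₂0.0736 − 0.9264·log₂0.9264 = 0.3792.
C = 1 − 0.3792 = 0.6208 bits per channel use.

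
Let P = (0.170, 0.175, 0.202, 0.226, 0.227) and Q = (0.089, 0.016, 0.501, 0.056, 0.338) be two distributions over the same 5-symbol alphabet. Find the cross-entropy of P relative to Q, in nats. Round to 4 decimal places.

2.1722 nats

H(P,Q) = −Σ p·ln q.
  −0.170·ln(0.089) = 0.41125
  −0.175·ln(0.016) = 0.72365
  −0.202·ln(0.501) = 0.13961
  −0.226·ln(0.056) = 0.65142
  −0.227·ln(0.338) = 0.24623
H(P,Q) = 2.1722 nats.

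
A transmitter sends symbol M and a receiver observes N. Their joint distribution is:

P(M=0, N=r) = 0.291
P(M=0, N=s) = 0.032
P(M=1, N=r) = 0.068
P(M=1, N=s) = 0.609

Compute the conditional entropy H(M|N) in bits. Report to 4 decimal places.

Marginals: p(M) = (0.3230, 0.6770), p(N) = (0.3590, 0.6410).
H(M|N) = Σ p(N) · H(M|N=·).
  N=r: p=0.3590, H(M|N=r) = 0.7002
  N=s: p=0.6410, H(M|N=s) = 0.2861
Weighted sum = 0.4348 bits.

0.4348 bits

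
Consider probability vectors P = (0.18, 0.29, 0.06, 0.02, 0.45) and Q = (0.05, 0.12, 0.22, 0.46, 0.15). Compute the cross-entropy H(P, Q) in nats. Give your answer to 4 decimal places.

H(P,Q) = −Σ p·ln q.
  −0.18·ln(0.05) = 0.53923
  −0.29·ln(0.12) = 0.61488
  −0.06·ln(0.22) = 0.09085
  −0.02·ln(0.46) = 0.01553
  −0.45·ln(0.15) = 0.85370
H(P,Q) = 2.1142 nats.

2.1142 nats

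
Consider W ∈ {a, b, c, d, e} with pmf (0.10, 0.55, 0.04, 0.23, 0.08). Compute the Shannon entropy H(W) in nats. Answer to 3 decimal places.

1.228 nats

H(W) = −Σ p·ln p.
  −(0.10)·ln(0.10) = 0.2303
  −(0.55)·ln(0.55) = 0.3288
  −(0.04)·ln(0.04) = 0.1288
  −(0.23)·ln(0.23) = 0.3380
  −(0.08)·ln(0.08) = 0.2021
Sum: 0.2303 + 0.3288 + 0.1288 + 0.3380 + 0.2021 = 1.228 nats.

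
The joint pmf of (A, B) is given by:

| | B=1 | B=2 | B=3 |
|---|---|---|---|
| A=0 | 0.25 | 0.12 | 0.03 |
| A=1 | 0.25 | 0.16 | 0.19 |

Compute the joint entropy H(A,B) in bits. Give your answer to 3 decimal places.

H(A,B) = −Σ p(x,y)·log₂ p(x,y) over all 6 cells.
  cell (0,1): −0.25·log₂0.25 = 0.5000
  cell (0,2): −0.12·log₂0.12 = 0.3671
  cell (0,3): −0.03·log₂0.03 = 0.1518
  cell (1,1): −0.25·log₂0.25 = 0.5000
  cell (1,2): −0.16·log₂0.16 = 0.4230
  cell (1,3): −0.19·log₂0.19 = 0.4552
Sum = 2.397 bits.

2.397 bits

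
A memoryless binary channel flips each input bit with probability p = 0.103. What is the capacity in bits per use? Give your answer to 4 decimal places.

0.5216 bits

Binary symmetric channel: C = 1 − h₂(ε) where h₂ is the binary entropy function.
h₂(0.103) = −0.103·log₂0.103 − 0.897·log₂0.897 = 0.4784.
C = 1 − 0.4784 = 0.5216 bits per channel use.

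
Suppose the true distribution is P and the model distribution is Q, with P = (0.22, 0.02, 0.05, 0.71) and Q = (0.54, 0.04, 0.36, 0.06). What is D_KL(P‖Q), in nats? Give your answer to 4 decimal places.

1.4442 nats

D(P‖Q) = Σ p·ln(p/q).
  0.22·ln(0.22/0.54) = -0.19755
  0.02·ln(0.02/0.04) = -0.01386
  0.05·ln(0.05/0.36) = -0.09870
  0.71·ln(0.71/0.06) = 1.75435
D(P‖Q) = 1.4442 nats.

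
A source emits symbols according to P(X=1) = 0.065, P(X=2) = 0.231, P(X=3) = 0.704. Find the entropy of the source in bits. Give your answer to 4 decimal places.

1.1011 bits

H(X) = −Σ p·log₂ p.
  −(0.065)·log₂(0.065) = 0.25632
  −(0.231)·log₂(0.231) = 0.48834
  −(0.704)·log₂(0.704) = 0.35647
Sum: 0.25632 + 0.48834 + 0.35647 = 1.1011 bits.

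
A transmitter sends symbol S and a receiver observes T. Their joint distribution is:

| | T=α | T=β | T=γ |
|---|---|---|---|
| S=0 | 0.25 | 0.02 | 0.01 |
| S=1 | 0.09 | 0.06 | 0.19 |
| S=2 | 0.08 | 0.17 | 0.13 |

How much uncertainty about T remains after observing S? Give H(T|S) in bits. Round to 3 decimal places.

1.226 bits

Marginals: p(S) = (0.2800, 0.3400, 0.3800), p(T) = (0.4200, 0.2500, 0.3300).
H(T|S) = Σ p(S) · H(T|S=·).
  S=0: p=0.2800, H(T|S=0) = 0.5896
  S=1: p=0.3400, H(T|S=1) = 1.4184
  S=2: p=0.3800, H(T|S=2) = 1.5218
Weighted sum = 1.226 bits.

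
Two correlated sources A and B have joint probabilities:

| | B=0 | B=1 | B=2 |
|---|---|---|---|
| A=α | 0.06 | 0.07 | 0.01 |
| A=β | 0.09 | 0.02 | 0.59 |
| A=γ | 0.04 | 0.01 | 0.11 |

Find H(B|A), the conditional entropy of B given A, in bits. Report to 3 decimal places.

Marginals: p(A) = (0.1400, 0.7000, 0.1600), p(B) = (0.1900, 0.1000, 0.7100).
H(B|A) = Σ p(A) · H(B|A=·).
  A=α: p=0.1400, H(B|A=α) = 1.2958
  A=β: p=0.7000, H(B|A=β) = 0.7349
  A=γ: p=0.1600, H(B|A=γ) = 1.1216
Weighted sum = 0.875 bits.

0.875 bits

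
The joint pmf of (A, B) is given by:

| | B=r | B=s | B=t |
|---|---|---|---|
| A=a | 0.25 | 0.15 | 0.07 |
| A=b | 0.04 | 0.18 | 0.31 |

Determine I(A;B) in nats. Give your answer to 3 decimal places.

Marginals: p(A) = (0.4700, 0.5300), p(B) = (0.2900, 0.3300, 0.3800).
I(A;B) = H(A) + H(B) − H(A,B).
H(A) = 0.6913, H(B) = 1.0925, H(A,B) = 1.6178.
I(A;B) = 0.6913 + 1.0925 − 1.6178 = 0.166 nats.

0.166 nats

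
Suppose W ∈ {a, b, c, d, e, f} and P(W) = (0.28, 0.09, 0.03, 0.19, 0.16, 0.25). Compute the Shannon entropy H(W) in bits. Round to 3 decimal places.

2.357 bits

H(W) = −Σ p·log₂ p.
  −(0.28)·log₂(0.28) = 0.5142
  −(0.09)·log₂(0.09) = 0.3127
  −(0.03)·log₂(0.03) = 0.1518
  −(0.19)·log₂(0.19) = 0.4552
  −(0.16)·log₂(0.16) = 0.4230
  −(0.25)·log₂(0.25) = 0.5000
Sum: 0.5142 + 0.3127 + 0.1518 + 0.4552 + 0.4230 + 0.5000 = 2.357 bits.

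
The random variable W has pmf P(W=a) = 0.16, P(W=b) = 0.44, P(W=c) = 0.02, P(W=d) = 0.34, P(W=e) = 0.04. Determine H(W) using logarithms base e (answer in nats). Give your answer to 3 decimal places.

H(W) = −Σ p·ln p.
  −(0.16)·ln(0.16) = 0.2932
  −(0.44)·ln(0.44) = 0.3612
  −(0.02)·ln(0.02) = 0.0782
  −(0.34)·ln(0.34) = 0.3668
  −(0.04)·ln(0.04) = 0.1288
Sum: 0.2932 + 0.3612 + 0.0782 + 0.3668 + 0.1288 = 1.228 nats.

1.228 nats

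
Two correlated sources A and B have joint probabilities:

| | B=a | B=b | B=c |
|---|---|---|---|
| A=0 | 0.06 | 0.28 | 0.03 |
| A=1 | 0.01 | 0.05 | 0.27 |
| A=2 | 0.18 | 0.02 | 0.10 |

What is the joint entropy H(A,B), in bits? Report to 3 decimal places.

2.592 bits

H(A,B) = −Σ p(x,y)·log₂ p(x,y) over all 9 cells.
  cell (0,a): −0.06·log₂0.06 = 0.2435
  cell (0,b): −0.28·log₂0.28 = 0.5142
  cell (0,c): −0.03·log₂0.03 = 0.1518
  cell (1,a): −0.01·log₂0.01 = 0.0664
  cell (1,b): −0.05·log₂0.05 = 0.2161
  cell (1,c): −0.27·log₂0.27 = 0.5100
  cell (2,a): −0.18·log₂0.18 = 0.4453
  cell (2,b): −0.02·log₂0.02 = 0.1129
  cell (2,c): −0.10·log₂0.10 = 0.3322
Sum = 2.592 bits.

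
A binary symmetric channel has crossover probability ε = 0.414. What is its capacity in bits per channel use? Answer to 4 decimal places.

0.0214 bits

Binary symmetric channel: C = 1 − h₂(ε) where h₂ is the binary entropy function.
h₂(0.414) = −0.414·log₂0.414 − 0.586·log₂0.586 = 0.9786.
C = 1 − 0.9786 = 0.0214 bits per channel use.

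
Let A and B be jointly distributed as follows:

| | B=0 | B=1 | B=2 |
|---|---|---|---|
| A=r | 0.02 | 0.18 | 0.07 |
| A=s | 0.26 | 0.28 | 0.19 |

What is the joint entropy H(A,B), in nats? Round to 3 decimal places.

1.595 nats

H(A,B) = −Σ p(x,y)·ln p(x,y) over all 6 cells.
  cell (r,0): −0.02·ln0.02 = 0.0782
  cell (r,1): −0.18·ln0.18 = 0.3087
  cell (r,2): −0.07·ln0.07 = 0.1861
  cell (s,0): −0.26·ln0.26 = 0.3502
  cell (s,1): −0.28·ln0.28 = 0.3564
  cell (s,2): −0.19·ln0.19 = 0.3155
Sum = 1.595 nats.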